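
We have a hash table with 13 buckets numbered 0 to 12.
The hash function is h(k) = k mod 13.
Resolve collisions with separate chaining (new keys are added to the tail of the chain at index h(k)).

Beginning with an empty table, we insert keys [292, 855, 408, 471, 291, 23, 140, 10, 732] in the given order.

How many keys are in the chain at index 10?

4

292 → bucket 6
855 → bucket 10
408 → bucket 5
471 → bucket 3
291 → bucket 5 (collision)
23 → bucket 10 (collision)
140 → bucket 10 (collision)
10 → bucket 10 (collision)
732 → bucket 4
Final buckets:
0: -
1: -
2: -
3: 471
4: 732
5: 408 -> 291
6: 292
7: -
8: -
9: -
10: 855 -> 23 -> 140 -> 10
11: -
12: -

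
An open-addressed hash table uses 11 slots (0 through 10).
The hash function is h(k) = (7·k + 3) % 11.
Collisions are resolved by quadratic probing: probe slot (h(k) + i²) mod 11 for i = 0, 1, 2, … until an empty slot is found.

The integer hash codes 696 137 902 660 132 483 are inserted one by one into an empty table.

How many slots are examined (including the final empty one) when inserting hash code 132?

3

696: h=2 -> slot 2
137: h=5 -> slot 5
902: h=3 -> slot 3
660: h=3, probe 3,4 -> slot 4
132: h=3, probe 3,4,7 -> slot 7
483: h=7, probe 7,8 -> slot 8
Table: [—, —, 696, 902, 660, 137, —, 132, 483, —, —]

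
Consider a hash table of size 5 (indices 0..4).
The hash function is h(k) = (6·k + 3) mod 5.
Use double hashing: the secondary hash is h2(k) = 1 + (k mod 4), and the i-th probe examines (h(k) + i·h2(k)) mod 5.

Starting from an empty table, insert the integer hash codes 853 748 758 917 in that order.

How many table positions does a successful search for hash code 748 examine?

2

Insert 853: h=1, slot 1 empty -> index 1.
Insert 748: h=1, h2=1, slot 1 occupied -> index 2.
Insert 758: h=1, h2=3, slot 1 occupied -> index 4.
Insert 917: h=0, slot 0 empty -> index 0.
Table: [917, 853, 748, ∅, 758]
Lookup 748: h=1, h2=1, probe 1,2 → found at 2.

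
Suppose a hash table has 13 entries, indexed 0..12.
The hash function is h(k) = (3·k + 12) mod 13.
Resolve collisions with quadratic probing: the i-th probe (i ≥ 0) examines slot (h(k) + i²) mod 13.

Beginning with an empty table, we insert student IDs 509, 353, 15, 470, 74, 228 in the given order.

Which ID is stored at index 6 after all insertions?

Insert 509: h=5, slot 5 empty → index 5.
Insert 353: h=5, slot 5 occupied → index 6.
Insert 15: h=5, slots 5,6 occupied → index 9.
Insert 470: h=5, slots 5,6,9 occupied → index 1.
Insert 74: h=0, slot 0 empty → index 0.
Insert 228: h=7, slot 7 empty → index 7.
Table: [74, 470, -, -, -, 509, 353, 228, -, 15, -, -, -]

353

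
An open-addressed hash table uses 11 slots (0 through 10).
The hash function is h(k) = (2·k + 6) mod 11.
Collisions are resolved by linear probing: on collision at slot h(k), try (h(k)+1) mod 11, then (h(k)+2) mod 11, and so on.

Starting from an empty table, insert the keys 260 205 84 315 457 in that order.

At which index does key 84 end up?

0

260 hashes to 9; slot 9 is free → place at 9.
205 hashes to 9; 9 taken → place at 10.
84 hashes to 9; 9,10 taken → place at 0.
315 hashes to 9; 9,10,0 taken → place at 1.
457 hashes to 7; slot 7 is free → place at 7.
Table: [84, 315, -, -, -, -, -, 457, -, 260, 205]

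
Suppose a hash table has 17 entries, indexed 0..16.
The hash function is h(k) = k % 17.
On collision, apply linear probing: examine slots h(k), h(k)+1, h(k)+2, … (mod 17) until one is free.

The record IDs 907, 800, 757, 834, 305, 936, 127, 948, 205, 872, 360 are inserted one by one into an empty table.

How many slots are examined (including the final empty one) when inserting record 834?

Insert 907: h=6, slot 6 empty -> index 6.
Insert 800: h=1, slot 1 empty -> index 1.
Insert 757: h=9, slot 9 empty -> index 9.
Insert 834: h=1, slot 1 occupied -> index 2.
Insert 305: h=16, slot 16 empty -> index 16.
Insert 936: h=1, slots 1,2 occupied -> index 3.
Insert 127: h=8, slot 8 empty -> index 8.
Insert 948: h=13, slot 13 empty -> index 13.
Insert 205: h=1, slots 1,2,3 occupied -> index 4.
Insert 872: h=5, slot 5 empty -> index 5.
Insert 360: h=3, slots 3,4,5,6 occupied -> index 7.
Table: [-, 800, 834, 936, 205, 872, 907, 360, 127, 757, -, -, -, 948, -, -, 305]

2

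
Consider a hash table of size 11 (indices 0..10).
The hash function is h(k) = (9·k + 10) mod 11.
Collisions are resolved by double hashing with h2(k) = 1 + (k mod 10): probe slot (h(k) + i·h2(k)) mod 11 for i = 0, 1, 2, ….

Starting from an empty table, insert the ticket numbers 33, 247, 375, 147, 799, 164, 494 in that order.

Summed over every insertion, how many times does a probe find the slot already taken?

1

33 hashes to 10; slot 10 is free => place at 10.
247 hashes to 0; slot 0 is free => place at 0.
375 hashes to 8; slot 8 is free => place at 8.
147 hashes to 2; slot 2 is free => place at 2.
799 hashes to 7; slot 7 is free => place at 7.
164 hashes to 1; slot 1 is free => place at 1.
494 hashes to 1, h2=5; 1 taken => place at 6.
Table: [247, 164, 147, _, _, _, 494, 799, 375, _, 33]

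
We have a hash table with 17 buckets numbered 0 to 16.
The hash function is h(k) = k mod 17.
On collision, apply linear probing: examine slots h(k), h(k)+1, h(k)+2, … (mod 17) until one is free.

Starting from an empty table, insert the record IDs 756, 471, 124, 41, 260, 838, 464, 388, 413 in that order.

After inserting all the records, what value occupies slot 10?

464

Insert 756: h=8, slot 8 empty → index 8.
Insert 471: h=12, slot 12 empty → index 12.
Insert 124: h=5, slot 5 empty → index 5.
Insert 41: h=7, slot 7 empty → index 7.
Insert 260: h=5, slot 5 occupied → index 6.
Insert 838: h=5, slots 5,6,7,8 occupied → index 9.
Insert 464: h=5, slots 5,6,7,8,9 occupied → index 10.
Insert 388: h=14, slot 14 empty → index 14.
Insert 413: h=5, slots 5,6,7,8,9,10 occupied → index 11.
Table: [∅, ∅, ∅, ∅, ∅, 124, 260, 41, 756, 838, 464, 413, 471, ∅, 388, ∅, ∅]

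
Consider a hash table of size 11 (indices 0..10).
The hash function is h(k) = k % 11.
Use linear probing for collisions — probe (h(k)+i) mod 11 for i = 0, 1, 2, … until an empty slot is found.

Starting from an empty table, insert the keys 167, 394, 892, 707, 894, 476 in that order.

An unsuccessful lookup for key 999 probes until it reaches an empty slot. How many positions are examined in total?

2

167: h=2 => slot 2
394: h=9 => slot 9
892: h=1 => slot 1
707: h=3 => slot 3
894: h=3, probe 3,4 => slot 4
476: h=3, probe 3,4,5 => slot 5
Table: [—, 892, 167, 707, 894, 476, —, —, —, 394, —]
Lookup 999: h=9, probe 9,10 → slot 10 empty, not found.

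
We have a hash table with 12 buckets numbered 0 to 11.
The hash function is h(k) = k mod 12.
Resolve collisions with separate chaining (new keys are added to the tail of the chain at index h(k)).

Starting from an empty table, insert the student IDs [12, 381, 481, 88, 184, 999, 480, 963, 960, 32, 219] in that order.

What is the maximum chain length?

Insert 12: h=0, bucket 0 empty -> new chain.
Insert 381: h=9, bucket 9 empty -> new chain.
Insert 481: h=1, bucket 1 empty -> new chain.
Insert 88: h=4, bucket 4 empty -> new chain.
Insert 184: h=4, bucket 4 nonempty -> append to chain.
Insert 999: h=3, bucket 3 empty -> new chain.
Insert 480: h=0, bucket 0 nonempty -> append to chain.
Insert 963: h=3, bucket 3 nonempty -> append to chain.
Insert 960: h=0, bucket 0 nonempty -> append to chain.
Insert 32: h=8, bucket 8 empty -> new chain.
Insert 219: h=3, bucket 3 nonempty -> append to chain.
Final buckets:
0: 12 -> 480 -> 960
1: 481
2: _
3: 999 -> 963 -> 219
4: 88 -> 184
5: _
6: _
7: _
8: 32
9: 381
10: _
11: _

3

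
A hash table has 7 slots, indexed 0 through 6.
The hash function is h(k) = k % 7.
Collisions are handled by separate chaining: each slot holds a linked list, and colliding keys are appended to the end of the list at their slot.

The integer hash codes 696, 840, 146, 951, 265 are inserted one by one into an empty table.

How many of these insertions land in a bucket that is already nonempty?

696 -> bucket 3
840 -> bucket 0
146 -> bucket 6
951 -> bucket 6 (collision)
265 -> bucket 6 (collision)
Final buckets:
0: 840
1: -
2: -
3: 696
4: -
5: -
6: 146 -> 951 -> 265

2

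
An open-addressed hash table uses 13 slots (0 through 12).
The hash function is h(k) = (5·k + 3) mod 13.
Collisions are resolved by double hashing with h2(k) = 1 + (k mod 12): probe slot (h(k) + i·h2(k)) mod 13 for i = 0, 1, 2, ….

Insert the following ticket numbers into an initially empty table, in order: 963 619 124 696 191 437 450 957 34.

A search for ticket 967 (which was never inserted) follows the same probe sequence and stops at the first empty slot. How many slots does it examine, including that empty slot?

Insert 963: h=8, slot 8 empty → index 8.
Insert 619: h=4, slot 4 empty → index 4.
Insert 124: h=12, slot 12 empty → index 12.
Insert 696: h=12, h2=1, slot 12 occupied → index 0.
Insert 191: h=9, slot 9 empty → index 9.
Insert 437: h=4, h2=6, slot 4 occupied → index 10.
Insert 450: h=4, h2=7, slot 4 occupied → index 11.
Insert 957: h=4, h2=10, slot 4 occupied → index 1.
Insert 34: h=4, h2=11, slot 4 occupied → index 2.
Table: [696, 957, 34, -, 619, -, -, -, 963, 191, 437, 450, 124]
Lookup 967: h=2, h2=8, probe 2,10,5 → slot 5 empty, not found.

3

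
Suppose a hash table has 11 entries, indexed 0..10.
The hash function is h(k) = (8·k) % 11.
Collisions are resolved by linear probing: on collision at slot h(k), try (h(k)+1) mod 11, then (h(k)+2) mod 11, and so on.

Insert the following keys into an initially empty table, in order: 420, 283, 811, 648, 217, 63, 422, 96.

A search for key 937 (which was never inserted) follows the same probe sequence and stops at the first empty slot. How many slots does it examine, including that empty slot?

2

420 hashes to 5; slot 5 is free → place at 5.
283 hashes to 9; slot 9 is free → place at 9.
811 hashes to 9; 9 taken → place at 10.
648 hashes to 3; slot 3 is free → place at 3.
217 hashes to 9; 9,10 taken → place at 0.
63 hashes to 9; 9,10,0 taken → place at 1.
422 hashes to 10; 10,0,1 taken → place at 2.
96 hashes to 9; 9,10,0,1,2,3 taken → place at 4.
Table: [217, 63, 422, 648, 96, 420, —, —, —, 283, 811]
Lookup 937: h=5, probe 5,6 → slot 6 empty, not found.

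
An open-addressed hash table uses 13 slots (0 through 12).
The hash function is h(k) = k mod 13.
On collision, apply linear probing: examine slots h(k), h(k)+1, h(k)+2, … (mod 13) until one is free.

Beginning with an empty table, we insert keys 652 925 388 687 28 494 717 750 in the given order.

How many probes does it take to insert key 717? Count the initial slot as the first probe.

652: h=2 → slot 2
925: h=2, probe 2,3 → slot 3
388: h=11 → slot 11
687: h=11, probe 11,12 → slot 12
28: h=2, probe 2,3,4 → slot 4
494: h=0 → slot 0
717: h=2, probe 2,3,4,5 → slot 5
750: h=9 → slot 9
Table: [494, —, 652, 925, 28, 717, —, —, —, 750, —, 388, 687]

4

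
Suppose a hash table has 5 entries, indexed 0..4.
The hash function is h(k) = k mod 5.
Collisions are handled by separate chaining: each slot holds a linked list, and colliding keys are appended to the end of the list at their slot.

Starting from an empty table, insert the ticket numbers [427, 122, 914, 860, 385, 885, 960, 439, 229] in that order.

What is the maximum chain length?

Insert 427: h=2, bucket 2 empty → new chain.
Insert 122: h=2, bucket 2 nonempty → append to chain.
Insert 914: h=4, bucket 4 empty → new chain.
Insert 860: h=0, bucket 0 empty → new chain.
Insert 385: h=0, bucket 0 nonempty → append to chain.
Insert 885: h=0, bucket 0 nonempty → append to chain.
Insert 960: h=0, bucket 0 nonempty → append to chain.
Insert 439: h=4, bucket 4 nonempty → append to chain.
Insert 229: h=4, bucket 4 nonempty → append to chain.
Final buckets:
0: 860 -> 385 -> 885 -> 960
1: .
2: 427 -> 122
3: .
4: 914 -> 439 -> 229

4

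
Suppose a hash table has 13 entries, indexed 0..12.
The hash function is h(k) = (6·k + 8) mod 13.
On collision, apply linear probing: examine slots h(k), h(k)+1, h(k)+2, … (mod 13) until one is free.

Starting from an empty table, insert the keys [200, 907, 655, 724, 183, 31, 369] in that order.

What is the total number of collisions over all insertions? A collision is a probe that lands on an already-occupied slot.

9

200 hashes to 12; slot 12 is free -> place at 12.
907 hashes to 3; slot 3 is free -> place at 3.
655 hashes to 12; 12 taken -> place at 0.
724 hashes to 10; slot 10 is free -> place at 10.
183 hashes to 1; slot 1 is free -> place at 1.
31 hashes to 12; 12,0,1 taken -> place at 2.
369 hashes to 12; 12,0,1,2,3 taken -> place at 4.
Table: [655, 183, 31, 907, 369, ∅, ∅, ∅, ∅, ∅, 724, ∅, 200]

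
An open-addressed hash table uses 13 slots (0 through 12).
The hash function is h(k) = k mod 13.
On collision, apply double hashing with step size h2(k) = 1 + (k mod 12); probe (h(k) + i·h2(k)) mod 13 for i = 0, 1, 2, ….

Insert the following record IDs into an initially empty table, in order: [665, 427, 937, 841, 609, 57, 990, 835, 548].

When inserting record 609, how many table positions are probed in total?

2

665: h=2 -> slot 2
427: h=11 -> slot 11
937: h=1 -> slot 1
841: h=9 -> slot 9
609: h=11, h2=10, probe 11,8 -> slot 8
57: h=5 -> slot 5
990: h=2, h2=7, probe 2,9,3 -> slot 3
835: h=3, h2=8, probe 3,11,6 -> slot 6
548: h=2, h2=9, probe 2,11,7 -> slot 7
Table: [_, 937, 665, 990, _, 57, 835, 548, 609, 841, _, 427, _]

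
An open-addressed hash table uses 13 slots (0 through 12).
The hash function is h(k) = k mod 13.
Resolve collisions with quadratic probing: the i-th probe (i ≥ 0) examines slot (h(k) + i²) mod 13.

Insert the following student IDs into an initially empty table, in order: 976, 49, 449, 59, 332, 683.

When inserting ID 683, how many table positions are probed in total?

4

Insert 976: h=1, slot 1 empty → index 1.
Insert 49: h=10, slot 10 empty → index 10.
Insert 449: h=7, slot 7 empty → index 7.
Insert 59: h=7, slot 7 occupied → index 8.
Insert 332: h=7, slots 7,8 occupied → index 11.
Insert 683: h=7, slots 7,8,11 occupied → index 3.
Table: [—, 976, —, 683, —, —, —, 449, 59, —, 49, 332, —]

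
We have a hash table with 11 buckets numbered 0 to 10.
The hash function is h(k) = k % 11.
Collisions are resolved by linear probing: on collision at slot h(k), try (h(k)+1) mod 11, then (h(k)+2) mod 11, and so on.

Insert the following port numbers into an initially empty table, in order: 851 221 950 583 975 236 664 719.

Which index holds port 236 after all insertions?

6

851 hashes to 4; slot 4 is free -> place at 4.
221 hashes to 1; slot 1 is free -> place at 1.
950 hashes to 4; 4 taken -> place at 5.
583 hashes to 0; slot 0 is free -> place at 0.
975 hashes to 7; slot 7 is free -> place at 7.
236 hashes to 5; 5 taken -> place at 6.
664 hashes to 4; 4,5,6,7 taken -> place at 8.
719 hashes to 4; 4,5,6,7,8 taken -> place at 9.
Table: [583, 221, -, -, 851, 950, 236, 975, 664, 719, -]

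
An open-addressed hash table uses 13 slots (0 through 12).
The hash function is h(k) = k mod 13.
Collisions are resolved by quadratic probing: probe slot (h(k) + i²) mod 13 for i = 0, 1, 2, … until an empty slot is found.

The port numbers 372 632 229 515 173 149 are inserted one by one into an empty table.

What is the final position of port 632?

9

Insert 372: h=8, slot 8 empty => index 8.
Insert 632: h=8, slot 8 occupied => index 9.
Insert 229: h=8, slots 8,9 occupied => index 12.
Insert 515: h=8, slots 8,9,12 occupied => index 4.
Insert 173: h=4, slot 4 occupied => index 5.
Insert 149: h=6, slot 6 empty => index 6.
Table: [∅, ∅, ∅, ∅, 515, 173, 149, ∅, 372, 632, ∅, ∅, 229]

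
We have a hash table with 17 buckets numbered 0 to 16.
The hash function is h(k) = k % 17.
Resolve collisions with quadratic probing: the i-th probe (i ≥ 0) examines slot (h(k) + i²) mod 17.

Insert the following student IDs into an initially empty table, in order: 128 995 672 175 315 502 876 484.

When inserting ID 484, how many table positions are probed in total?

128 hashes to 9; slot 9 is free → place at 9.
995 hashes to 9; 9 taken → place at 10.
672 hashes to 9; 9,10 taken → place at 13.
175 hashes to 5; slot 5 is free → place at 5.
315 hashes to 9; 9,10,13 taken → place at 1.
502 hashes to 9; 9,10,13,1 taken → place at 8.
876 hashes to 9; 9,10,13,1,8 taken → place at 0.
484 hashes to 8; 8,9 taken → place at 12.
Table: [876, 315, —, —, —, 175, —, —, 502, 128, 995, —, 484, 672, —, —, —]

3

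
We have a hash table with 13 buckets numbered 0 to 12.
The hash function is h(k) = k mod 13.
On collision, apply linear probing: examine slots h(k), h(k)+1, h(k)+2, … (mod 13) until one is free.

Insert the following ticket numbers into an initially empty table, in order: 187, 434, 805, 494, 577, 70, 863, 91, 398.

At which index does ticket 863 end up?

9

187 hashes to 5; slot 5 is free -> place at 5.
434 hashes to 5; 5 taken -> place at 6.
805 hashes to 12; slot 12 is free -> place at 12.
494 hashes to 0; slot 0 is free -> place at 0.
577 hashes to 5; 5,6 taken -> place at 7.
70 hashes to 5; 5,6,7 taken -> place at 8.
863 hashes to 5; 5,6,7,8 taken -> place at 9.
91 hashes to 0; 0 taken -> place at 1.
398 hashes to 8; 8,9 taken -> place at 10.
Table: [494, 91, ., ., ., 187, 434, 577, 70, 863, 398, ., 805]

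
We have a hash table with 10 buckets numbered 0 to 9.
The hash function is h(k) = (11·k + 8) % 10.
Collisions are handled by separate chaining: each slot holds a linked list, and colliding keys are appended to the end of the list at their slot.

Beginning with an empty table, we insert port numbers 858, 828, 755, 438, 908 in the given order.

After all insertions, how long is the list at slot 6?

4

Insert 858: h=6, bucket 6 empty → new chain.
Insert 828: h=6, bucket 6 nonempty → append to chain.
Insert 755: h=3, bucket 3 empty → new chain.
Insert 438: h=6, bucket 6 nonempty → append to chain.
Insert 908: h=6, bucket 6 nonempty → append to chain.
Final buckets:
0: _
1: _
2: _
3: 755
4: _
5: _
6: 858 -> 828 -> 438 -> 908
7: _
8: _
9: _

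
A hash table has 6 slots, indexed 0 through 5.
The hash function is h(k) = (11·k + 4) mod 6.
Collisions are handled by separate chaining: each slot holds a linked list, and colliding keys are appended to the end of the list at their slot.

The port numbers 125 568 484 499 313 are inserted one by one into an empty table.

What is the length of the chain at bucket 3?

Insert 125: h=5, bucket 5 empty -> new chain.
Insert 568: h=0, bucket 0 empty -> new chain.
Insert 484: h=0, bucket 0 nonempty -> append to chain.
Insert 499: h=3, bucket 3 empty -> new chain.
Insert 313: h=3, bucket 3 nonempty -> append to chain.
Final buckets:
0: 568 -> 484
1: —
2: —
3: 499 -> 313
4: —
5: 125

2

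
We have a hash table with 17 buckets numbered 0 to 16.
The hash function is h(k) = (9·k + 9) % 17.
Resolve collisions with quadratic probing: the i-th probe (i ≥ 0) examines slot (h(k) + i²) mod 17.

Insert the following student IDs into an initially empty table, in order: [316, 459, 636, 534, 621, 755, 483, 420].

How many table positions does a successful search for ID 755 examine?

3

316 hashes to 14; slot 14 is free => place at 14.
459 hashes to 9; slot 9 is free => place at 9.
636 hashes to 4; slot 4 is free => place at 4.
534 hashes to 4; 4 taken => place at 5.
621 hashes to 5; 5 taken => place at 6.
755 hashes to 4; 4,5 taken => place at 8.
483 hashes to 4; 4,5,8 taken => place at 13.
420 hashes to 15; slot 15 is free => place at 15.
Table: [∅, ∅, ∅, ∅, 636, 534, 621, ∅, 755, 459, ∅, ∅, ∅, 483, 316, 420, ∅]
Lookup 755: h=4, probe 4,5,8 → found at 8.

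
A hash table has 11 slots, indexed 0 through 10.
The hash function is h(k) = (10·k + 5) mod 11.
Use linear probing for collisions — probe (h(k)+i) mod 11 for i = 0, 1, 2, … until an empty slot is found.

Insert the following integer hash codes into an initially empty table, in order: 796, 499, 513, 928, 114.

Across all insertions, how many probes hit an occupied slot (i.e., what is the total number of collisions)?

6

796 hashes to 1; slot 1 is free => place at 1.
499 hashes to 1; 1 taken => place at 2.
513 hashes to 9; slot 9 is free => place at 9.
928 hashes to 1; 1,2 taken => place at 3.
114 hashes to 1; 1,2,3 taken => place at 4.
Table: [_, 796, 499, 928, 114, _, _, _, _, 513, _]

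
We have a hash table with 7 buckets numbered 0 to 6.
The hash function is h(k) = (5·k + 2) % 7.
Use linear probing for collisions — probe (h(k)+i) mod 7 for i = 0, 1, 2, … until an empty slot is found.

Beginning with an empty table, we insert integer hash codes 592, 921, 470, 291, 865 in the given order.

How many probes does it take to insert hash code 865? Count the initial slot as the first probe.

Insert 592: h=1, slot 1 empty -> index 1.
Insert 921: h=1, slot 1 occupied -> index 2.
Insert 470: h=0, slot 0 empty -> index 0.
Insert 291: h=1, slots 1,2 occupied -> index 3.
Insert 865: h=1, slots 1,2,3 occupied -> index 4.
Table: [470, 592, 921, 291, 865, ∅, ∅]

4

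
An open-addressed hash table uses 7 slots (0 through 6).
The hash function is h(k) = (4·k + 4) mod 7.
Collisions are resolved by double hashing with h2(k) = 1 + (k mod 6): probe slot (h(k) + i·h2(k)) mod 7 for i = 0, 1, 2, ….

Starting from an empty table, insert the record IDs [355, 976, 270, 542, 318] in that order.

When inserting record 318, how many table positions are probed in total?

3

355: h=3 -> slot 3
976: h=2 -> slot 2
270: h=6 -> slot 6
542: h=2, h2=3, probe 2,5 -> slot 5
318: h=2, h2=1, probe 2,3,4 -> slot 4
Table: [., ., 976, 355, 318, 542, 270]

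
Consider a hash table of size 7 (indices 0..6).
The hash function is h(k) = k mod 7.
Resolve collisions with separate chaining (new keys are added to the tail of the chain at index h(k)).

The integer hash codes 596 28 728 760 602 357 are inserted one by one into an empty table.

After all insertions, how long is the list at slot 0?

4

Insert 596: h=1, bucket 1 empty -> new chain.
Insert 28: h=0, bucket 0 empty -> new chain.
Insert 728: h=0, bucket 0 nonempty -> append to chain.
Insert 760: h=4, bucket 4 empty -> new chain.
Insert 602: h=0, bucket 0 nonempty -> append to chain.
Insert 357: h=0, bucket 0 nonempty -> append to chain.
Final buckets:
0: 28 -> 728 -> 602 -> 357
1: 596
2: ∅
3: ∅
4: 760
5: ∅
6: ∅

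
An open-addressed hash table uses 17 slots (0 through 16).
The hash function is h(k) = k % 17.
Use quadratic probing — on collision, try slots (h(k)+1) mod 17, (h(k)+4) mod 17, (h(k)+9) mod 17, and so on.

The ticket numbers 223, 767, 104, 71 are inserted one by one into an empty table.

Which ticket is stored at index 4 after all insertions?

71

223: h=2 → slot 2
767: h=2, probe 2,3 → slot 3
104: h=2, probe 2,3,6 → slot 6
71: h=3, probe 3,4 → slot 4
Table: [-, -, 223, 767, 71, -, 104, -, -, -, -, -, -, -, -, -, -]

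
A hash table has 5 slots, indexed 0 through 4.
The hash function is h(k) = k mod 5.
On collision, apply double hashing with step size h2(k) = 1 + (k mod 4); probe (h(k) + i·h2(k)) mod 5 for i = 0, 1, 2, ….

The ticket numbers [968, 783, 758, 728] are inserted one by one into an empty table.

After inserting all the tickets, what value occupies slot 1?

758

968 hashes to 3; slot 3 is free → place at 3.
783 hashes to 3, h2=4; 3 taken → place at 2.
758 hashes to 3, h2=3; 3 taken → place at 1.
728 hashes to 3, h2=1; 3 taken → place at 4.
Table: [_, 758, 783, 968, 728]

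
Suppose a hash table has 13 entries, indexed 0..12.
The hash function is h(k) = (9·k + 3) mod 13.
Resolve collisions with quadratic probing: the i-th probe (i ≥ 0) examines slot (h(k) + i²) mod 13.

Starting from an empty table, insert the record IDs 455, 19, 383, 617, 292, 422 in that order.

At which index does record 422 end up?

Insert 455: h=3, slot 3 empty -> index 3.
Insert 19: h=5, slot 5 empty -> index 5.
Insert 383: h=5, slot 5 occupied -> index 6.
Insert 617: h=5, slots 5,6 occupied -> index 9.
Insert 292: h=5, slots 5,6,9 occupied -> index 1.
Insert 422: h=5, slots 5,6,9,1 occupied -> index 8.
Table: [_, 292, _, 455, _, 19, 383, _, 422, 617, _, _, _]

8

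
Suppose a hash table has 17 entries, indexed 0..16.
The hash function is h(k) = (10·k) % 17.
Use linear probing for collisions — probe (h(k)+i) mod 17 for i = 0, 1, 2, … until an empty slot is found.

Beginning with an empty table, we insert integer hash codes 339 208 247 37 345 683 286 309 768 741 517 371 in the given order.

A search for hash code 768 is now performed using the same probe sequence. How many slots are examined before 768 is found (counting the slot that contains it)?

339 hashes to 7; slot 7 is free → place at 7.
208 hashes to 6; slot 6 is free → place at 6.
247 hashes to 5; slot 5 is free → place at 5.
37 hashes to 13; slot 13 is free → place at 13.
345 hashes to 16; slot 16 is free → place at 16.
683 hashes to 13; 13 taken → place at 14.
286 hashes to 4; slot 4 is free → place at 4.
309 hashes to 13; 13,14 taken → place at 15.
768 hashes to 13; 13,14,15,16 taken → place at 0.
741 hashes to 15; 15,16,0 taken → place at 1.
517 hashes to 2; slot 2 is free → place at 2.
371 hashes to 4; 4,5,6,7 taken → place at 8.
Table: [768, 741, 517, _, 286, 247, 208, 339, 371, _, _, _, _, 37, 683, 309, 345]
Lookup 768: h=13, probe 13,14,15,16,0 → found at 0.

5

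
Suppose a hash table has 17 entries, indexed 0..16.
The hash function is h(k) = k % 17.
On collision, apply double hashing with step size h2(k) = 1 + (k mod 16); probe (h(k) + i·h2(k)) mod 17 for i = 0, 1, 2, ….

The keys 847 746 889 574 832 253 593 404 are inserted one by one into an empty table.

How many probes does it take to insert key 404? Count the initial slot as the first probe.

2

Insert 847: h=14, slot 14 empty → index 14.
Insert 746: h=15, slot 15 empty → index 15.
Insert 889: h=5, slot 5 empty → index 5.
Insert 574: h=13, slot 13 empty → index 13.
Insert 832: h=16, slot 16 empty → index 16.
Insert 253: h=15, h2=14, slot 15 occupied → index 12.
Insert 593: h=15, h2=2, slot 15 occupied → index 0.
Insert 404: h=13, h2=5, slot 13 occupied → index 1.
Table: [593, 404, _, _, _, 889, _, _, _, _, _, _, 253, 574, 847, 746, 832]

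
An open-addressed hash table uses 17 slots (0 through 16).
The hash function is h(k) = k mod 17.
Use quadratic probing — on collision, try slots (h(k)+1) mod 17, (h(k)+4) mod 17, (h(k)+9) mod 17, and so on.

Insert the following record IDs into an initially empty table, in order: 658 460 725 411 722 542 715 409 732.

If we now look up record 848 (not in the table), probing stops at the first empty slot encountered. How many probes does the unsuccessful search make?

2

658: h=12 -> slot 12
460: h=1 -> slot 1
725: h=11 -> slot 11
411: h=3 -> slot 3
722: h=8 -> slot 8
542: h=15 -> slot 15
715: h=1, probe 1,2 -> slot 2
409: h=1, probe 1,2,5 -> slot 5
732: h=1, probe 1,2,5,10 -> slot 10
Table: [_, 460, 715, 411, _, 409, _, _, 722, _, 732, 725, 658, _, _, 542, _]
Lookup 848: h=15, probe 15,16 → slot 16 empty, not found.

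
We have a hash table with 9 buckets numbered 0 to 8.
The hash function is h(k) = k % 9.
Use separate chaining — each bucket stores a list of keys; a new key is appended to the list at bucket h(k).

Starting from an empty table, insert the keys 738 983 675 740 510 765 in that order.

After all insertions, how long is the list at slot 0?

3

738 → bucket 0
983 → bucket 2
675 → bucket 0 (collision)
740 → bucket 2 (collision)
510 → bucket 6
765 → bucket 0 (collision)
Final buckets:
0: 738 -> 675 -> 765
1: —
2: 983 -> 740
3: —
4: —
5: —
6: 510
7: —
8: —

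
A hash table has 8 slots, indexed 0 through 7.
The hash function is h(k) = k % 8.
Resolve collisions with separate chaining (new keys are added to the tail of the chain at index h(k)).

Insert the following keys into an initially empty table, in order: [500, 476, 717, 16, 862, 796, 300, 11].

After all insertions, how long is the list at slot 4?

4

Insert 500: h=4, bucket 4 empty → new chain.
Insert 476: h=4, bucket 4 nonempty → append to chain.
Insert 717: h=5, bucket 5 empty → new chain.
Insert 16: h=0, bucket 0 empty → new chain.
Insert 862: h=6, bucket 6 empty → new chain.
Insert 796: h=4, bucket 4 nonempty → append to chain.
Insert 300: h=4, bucket 4 nonempty → append to chain.
Insert 11: h=3, bucket 3 empty → new chain.
Final buckets:
0: 16
1: -
2: -
3: 11
4: 500 -> 476 -> 796 -> 300
5: 717
6: 862
7: -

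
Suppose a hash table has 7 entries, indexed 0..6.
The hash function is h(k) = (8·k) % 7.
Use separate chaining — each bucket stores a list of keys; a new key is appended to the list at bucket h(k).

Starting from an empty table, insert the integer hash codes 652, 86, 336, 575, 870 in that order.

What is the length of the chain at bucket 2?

2

Insert 652: h=1, bucket 1 empty → new chain.
Insert 86: h=2, bucket 2 empty → new chain.
Insert 336: h=0, bucket 0 empty → new chain.
Insert 575: h=1, bucket 1 nonempty → append to chain.
Insert 870: h=2, bucket 2 nonempty → append to chain.
Final buckets:
0: 336
1: 652 -> 575
2: 86 -> 870
3: .
4: .
5: .
6: .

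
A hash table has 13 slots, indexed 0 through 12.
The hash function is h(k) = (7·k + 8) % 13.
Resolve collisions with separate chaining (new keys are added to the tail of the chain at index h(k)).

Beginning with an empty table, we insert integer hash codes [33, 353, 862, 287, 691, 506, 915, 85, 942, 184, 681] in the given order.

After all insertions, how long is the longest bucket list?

3

Insert 33: h=5, bucket 5 empty → new chain.
Insert 353: h=9, bucket 9 empty → new chain.
Insert 862: h=10, bucket 10 empty → new chain.
Insert 287: h=2, bucket 2 empty → new chain.
Insert 691: h=9, bucket 9 nonempty → append to chain.
Insert 506: h=1, bucket 1 empty → new chain.
Insert 915: h=4, bucket 4 empty → new chain.
Insert 85: h=5, bucket 5 nonempty → append to chain.
Insert 942: h=11, bucket 11 empty → new chain.
Insert 184: h=9, bucket 9 nonempty → append to chain.
Insert 681: h=4, bucket 4 nonempty → append to chain.
Final buckets:
0: _
1: 506
2: 287
3: _
4: 915 -> 681
5: 33 -> 85
6: _
7: _
8: _
9: 353 -> 691 -> 184
10: 862
11: 942
12: _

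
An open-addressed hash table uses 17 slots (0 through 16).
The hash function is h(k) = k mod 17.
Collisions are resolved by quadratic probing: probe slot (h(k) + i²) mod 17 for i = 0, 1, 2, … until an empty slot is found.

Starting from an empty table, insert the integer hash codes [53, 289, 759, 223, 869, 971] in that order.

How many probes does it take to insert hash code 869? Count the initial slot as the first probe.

Insert 53: h=2, slot 2 empty -> index 2.
Insert 289: h=0, slot 0 empty -> index 0.
Insert 759: h=11, slot 11 empty -> index 11.
Insert 223: h=2, slot 2 occupied -> index 3.
Insert 869: h=2, slots 2,3 occupied -> index 6.
Insert 971: h=2, slots 2,3,6,11 occupied -> index 1.
Table: [289, 971, 53, 223, _, _, 869, _, _, _, _, 759, _, _, _, _, _]

3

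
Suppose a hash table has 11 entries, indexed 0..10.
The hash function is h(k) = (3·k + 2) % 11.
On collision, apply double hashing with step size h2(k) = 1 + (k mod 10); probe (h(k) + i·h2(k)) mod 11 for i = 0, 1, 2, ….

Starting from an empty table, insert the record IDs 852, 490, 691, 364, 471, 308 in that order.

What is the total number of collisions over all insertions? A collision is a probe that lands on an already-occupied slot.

Insert 852: h=6, slot 6 empty -> index 6.
Insert 490: h=9, slot 9 empty -> index 9.
Insert 691: h=7, slot 7 empty -> index 7.
Insert 364: h=5, slot 5 empty -> index 5.
Insert 471: h=7, h2=2, slots 7,9 occupied -> index 0.
Insert 308: h=2, slot 2 empty -> index 2.
Table: [471, ., 308, ., ., 364, 852, 691, ., 490, .]

2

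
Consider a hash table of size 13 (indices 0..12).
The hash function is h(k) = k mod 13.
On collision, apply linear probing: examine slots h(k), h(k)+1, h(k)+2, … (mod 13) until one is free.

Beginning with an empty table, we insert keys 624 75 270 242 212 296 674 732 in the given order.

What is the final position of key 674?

624: h=0 => slot 0
75: h=10 => slot 10
270: h=10, probe 10,11 => slot 11
242: h=8 => slot 8
212: h=4 => slot 4
296: h=10, probe 10,11,12 => slot 12
674: h=11, probe 11,12,0,1 => slot 1
732: h=4, probe 4,5 => slot 5
Table: [624, 674, ., ., 212, 732, ., ., 242, ., 75, 270, 296]

1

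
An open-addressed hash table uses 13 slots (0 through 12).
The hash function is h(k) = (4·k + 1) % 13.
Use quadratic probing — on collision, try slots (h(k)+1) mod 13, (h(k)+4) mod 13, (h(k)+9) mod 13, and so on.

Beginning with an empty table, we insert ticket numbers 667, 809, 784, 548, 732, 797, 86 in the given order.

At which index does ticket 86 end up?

11

667: h=4 → slot 4
809: h=0 → slot 0
784: h=4, probe 4,5 → slot 5
548: h=9 → slot 9
732: h=4, probe 4,5,8 → slot 8
797: h=4, probe 4,5,8,0,7 → slot 7
86: h=7, probe 7,8,11 → slot 11
Table: [809, ∅, ∅, ∅, 667, 784, ∅, 797, 732, 548, ∅, 86, ∅]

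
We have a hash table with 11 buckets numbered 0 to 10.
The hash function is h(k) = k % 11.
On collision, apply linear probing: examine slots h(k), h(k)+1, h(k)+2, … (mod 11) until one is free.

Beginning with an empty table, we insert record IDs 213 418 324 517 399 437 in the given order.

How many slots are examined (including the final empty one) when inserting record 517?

2

213: h=4 => slot 4
418: h=0 => slot 0
324: h=5 => slot 5
517: h=0, probe 0,1 => slot 1
399: h=3 => slot 3
437: h=8 => slot 8
Table: [418, 517, _, 399, 213, 324, _, _, 437, _, _]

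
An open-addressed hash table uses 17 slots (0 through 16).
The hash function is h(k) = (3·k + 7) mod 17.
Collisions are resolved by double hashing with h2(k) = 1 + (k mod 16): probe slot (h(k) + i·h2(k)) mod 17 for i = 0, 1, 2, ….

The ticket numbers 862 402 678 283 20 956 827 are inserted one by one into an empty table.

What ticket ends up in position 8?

Insert 862: h=9, slot 9 empty -> index 9.
Insert 402: h=6, slot 6 empty -> index 6.
Insert 678: h=1, slot 1 empty -> index 1.
Insert 283: h=6, h2=12, slots 6,1 occupied -> index 13.
Insert 20: h=16, slot 16 empty -> index 16.
Insert 956: h=2, slot 2 empty -> index 2.
Insert 827: h=6, h2=12, slots 6,1,13 occupied -> index 8.
Table: [—, 678, 956, —, —, —, 402, —, 827, 862, —, —, —, 283, —, —, 20]

827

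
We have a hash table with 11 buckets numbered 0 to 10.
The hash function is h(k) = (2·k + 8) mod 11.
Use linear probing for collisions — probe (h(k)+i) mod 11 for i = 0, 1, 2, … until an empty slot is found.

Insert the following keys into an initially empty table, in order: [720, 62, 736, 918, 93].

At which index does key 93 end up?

9

720: h=7 -> slot 7
62: h=0 -> slot 0
736: h=6 -> slot 6
918: h=7, probe 7,8 -> slot 8
93: h=7, probe 7,8,9 -> slot 9
Table: [62, ., ., ., ., ., 736, 720, 918, 93, .]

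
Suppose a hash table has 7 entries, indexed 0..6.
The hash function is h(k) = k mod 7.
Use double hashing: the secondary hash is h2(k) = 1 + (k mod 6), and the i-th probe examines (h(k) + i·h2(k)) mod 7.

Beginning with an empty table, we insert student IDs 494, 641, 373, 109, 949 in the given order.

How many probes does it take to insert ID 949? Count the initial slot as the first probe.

494: h=4 → slot 4
641: h=4, h2=6, probe 4,3 → slot 3
373: h=2 → slot 2
109: h=4, h2=2, probe 4,6 → slot 6
949: h=4, h2=2, probe 4,6,1 → slot 1
Table: [—, 949, 373, 641, 494, —, 109]

3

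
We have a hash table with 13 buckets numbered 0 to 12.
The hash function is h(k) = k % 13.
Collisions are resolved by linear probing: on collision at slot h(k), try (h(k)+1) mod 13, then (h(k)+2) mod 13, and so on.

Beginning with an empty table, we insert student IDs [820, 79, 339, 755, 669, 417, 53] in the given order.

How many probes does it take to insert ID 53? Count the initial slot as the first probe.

820: h=1 → slot 1
79: h=1, probe 1,2 → slot 2
339: h=1, probe 1,2,3 → slot 3
755: h=1, probe 1,2,3,4 → slot 4
669: h=6 → slot 6
417: h=1, probe 1,2,3,4,5 → slot 5
53: h=1, probe 1,2,3,4,5,6,7 → slot 7
Table: [., 820, 79, 339, 755, 417, 669, 53, ., ., ., ., .]

7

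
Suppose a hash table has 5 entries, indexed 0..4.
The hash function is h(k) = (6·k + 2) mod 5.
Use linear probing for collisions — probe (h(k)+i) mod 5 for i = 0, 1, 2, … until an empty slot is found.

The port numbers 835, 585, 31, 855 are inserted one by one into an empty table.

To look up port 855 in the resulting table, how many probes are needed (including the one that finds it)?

4

835: h=2 -> slot 2
585: h=2, probe 2,3 -> slot 3
31: h=3, probe 3,4 -> slot 4
855: h=2, probe 2,3,4,0 -> slot 0
Table: [855, _, 835, 585, 31]
Lookup 855: h=2, probe 2,3,4,0 → found at 0.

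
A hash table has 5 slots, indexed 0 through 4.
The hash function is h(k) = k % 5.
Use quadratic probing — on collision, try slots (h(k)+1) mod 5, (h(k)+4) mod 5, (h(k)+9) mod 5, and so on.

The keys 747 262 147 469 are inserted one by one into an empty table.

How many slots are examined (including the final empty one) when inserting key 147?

Insert 747: h=2, slot 2 empty → index 2.
Insert 262: h=2, slot 2 occupied → index 3.
Insert 147: h=2, slots 2,3 occupied → index 1.
Insert 469: h=4, slot 4 empty → index 4.
Table: [., 147, 747, 262, 469]

3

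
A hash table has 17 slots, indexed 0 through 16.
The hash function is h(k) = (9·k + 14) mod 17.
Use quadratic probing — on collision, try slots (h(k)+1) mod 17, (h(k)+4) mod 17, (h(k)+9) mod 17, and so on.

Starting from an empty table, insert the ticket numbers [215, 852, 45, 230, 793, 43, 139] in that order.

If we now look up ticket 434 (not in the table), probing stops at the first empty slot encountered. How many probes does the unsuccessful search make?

215: h=11 → slot 11
852: h=15 → slot 15
45: h=11, probe 11,12 → slot 12
230: h=10 → slot 10
793: h=11, probe 11,12,15,3 → slot 3
43: h=10, probe 10,11,14 → slot 14
139: h=7 → slot 7
Table: [—, —, —, 793, —, —, —, 139, —, —, 230, 215, 45, —, 43, 852, —]
Lookup 434: h=10, probe 10,11,14,2 → slot 2 empty, not found.

4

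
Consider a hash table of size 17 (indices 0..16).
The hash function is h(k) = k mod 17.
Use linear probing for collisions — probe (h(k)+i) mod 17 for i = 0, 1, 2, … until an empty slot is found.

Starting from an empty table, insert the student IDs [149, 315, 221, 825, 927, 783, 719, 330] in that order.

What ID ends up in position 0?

221

Insert 149: h=13, slot 13 empty => index 13.
Insert 315: h=9, slot 9 empty => index 9.
Insert 221: h=0, slot 0 empty => index 0.
Insert 825: h=9, slot 9 occupied => index 10.
Insert 927: h=9, slots 9,10 occupied => index 11.
Insert 783: h=1, slot 1 empty => index 1.
Insert 719: h=5, slot 5 empty => index 5.
Insert 330: h=7, slot 7 empty => index 7.
Table: [221, 783, -, -, -, 719, -, 330, -, 315, 825, 927, -, 149, -, -, -]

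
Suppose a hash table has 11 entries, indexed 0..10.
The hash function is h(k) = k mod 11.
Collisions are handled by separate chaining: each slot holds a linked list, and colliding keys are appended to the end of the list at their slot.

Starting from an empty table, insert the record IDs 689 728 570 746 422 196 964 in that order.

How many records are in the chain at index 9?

3

689 → bucket 7
728 → bucket 2
570 → bucket 9
746 → bucket 9 (collision)
422 → bucket 4
196 → bucket 9 (collision)
964 → bucket 7 (collision)
Final buckets:
0: ∅
1: ∅
2: 728
3: ∅
4: 422
5: ∅
6: ∅
7: 689 -> 964
8: ∅
9: 570 -> 746 -> 196
10: ∅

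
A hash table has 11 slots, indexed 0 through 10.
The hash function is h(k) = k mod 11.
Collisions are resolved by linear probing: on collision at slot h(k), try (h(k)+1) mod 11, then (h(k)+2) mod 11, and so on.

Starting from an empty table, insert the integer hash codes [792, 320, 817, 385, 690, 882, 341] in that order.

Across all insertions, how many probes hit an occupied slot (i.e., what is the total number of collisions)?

9

792 hashes to 0; slot 0 is free => place at 0.
320 hashes to 1; slot 1 is free => place at 1.
817 hashes to 3; slot 3 is free => place at 3.
385 hashes to 0; 0,1 taken => place at 2.
690 hashes to 8; slot 8 is free => place at 8.
882 hashes to 2; 2,3 taken => place at 4.
341 hashes to 0; 0,1,2,3,4 taken => place at 5.
Table: [792, 320, 385, 817, 882, 341, ., ., 690, ., .]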